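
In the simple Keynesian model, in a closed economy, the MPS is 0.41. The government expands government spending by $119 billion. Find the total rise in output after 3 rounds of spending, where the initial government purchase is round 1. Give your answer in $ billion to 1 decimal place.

$230.6 billion

MPC = 1 − MPS = 1 − 0.41 = 0.59.
Round 1 adds ΔG = $119 billion; each later round is MPC = 0.59 times the previous.
After 3 rounds: 119 + 70.21 + 41.4239 = ΔG·(1 − c^3)/(1 − c) = 119 × (1 − 0.205379)/0.41 ≈ $230.6 billion.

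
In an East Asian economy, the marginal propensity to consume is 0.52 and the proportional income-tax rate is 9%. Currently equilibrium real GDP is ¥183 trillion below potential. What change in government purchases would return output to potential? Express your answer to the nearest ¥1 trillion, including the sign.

+¥96 trillion

Spending multiplier = 1/(1 − c(1−t)) = 1/(1 − 0.52×0.91) = 1/0.5268 ≈ 1.898.
Need ΔY = +¥183 trillion, so ΔG = ΔY/k = (+¥183 trillion) × 0.5268 ≈ +¥96 trillion.
The government should increase government purchases by ¥96 trillion.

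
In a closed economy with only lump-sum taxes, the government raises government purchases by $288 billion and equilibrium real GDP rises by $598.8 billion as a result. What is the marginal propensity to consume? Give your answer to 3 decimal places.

0.519

Implied spending multiplier k = ΔY/ΔG = 598.8/288 ≈ 2.0792.
Since k = 1/(1 − MPC), MPC = 1 − 1/k = 1 − ΔG/ΔY = 1 − 288/598.8 ≈ 0.519.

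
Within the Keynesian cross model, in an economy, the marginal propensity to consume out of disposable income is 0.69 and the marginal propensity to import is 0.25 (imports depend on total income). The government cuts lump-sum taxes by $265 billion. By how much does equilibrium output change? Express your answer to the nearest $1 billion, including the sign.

A lump-sum tax change of −$265 billion shifts disposable income by +$265 billion; first-round consumption changes by −c × ΔT = −0.69 × (−$265 billion) = +$182.85 billion.
Expenditure multiplier = 1/(1 − c + m) = 1/(1 − 0.69 + 0.25) = 1/0.56 ≈ 1.786.
The tax multiplier is −c × k ≈ −1.232, so ΔY = k × (−c·ΔT) = (+$182.85 billion) / 0.56 ≈ +$327 billion.

+$327 billion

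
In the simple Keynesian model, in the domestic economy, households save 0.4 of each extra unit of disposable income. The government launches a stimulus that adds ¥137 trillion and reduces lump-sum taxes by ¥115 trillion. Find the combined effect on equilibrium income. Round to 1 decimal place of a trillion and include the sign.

MPC = 1 − MPS = 1 − 0.4 = 0.6.
Expenditure multiplier = 1/(1 − MPC) = 1/(1 − 0.6) = 1/0.4 = 2.5.
ΔG contributes k·ΔG = (+¥137 trillion) / 0.4 = +¥342.5 trillion.
ΔT of −¥115 trillion changes first-round spending by −c·ΔT = +¥69 trillion, contributing k·(−c·ΔT) = (+¥69 trillion) / 0.4 = +¥172.5 trillion.
Net ΔY = k(ΔG − c·ΔT) = (+¥206 trillion) / 0.4 = +¥515 trillion.

+¥515.0 trillion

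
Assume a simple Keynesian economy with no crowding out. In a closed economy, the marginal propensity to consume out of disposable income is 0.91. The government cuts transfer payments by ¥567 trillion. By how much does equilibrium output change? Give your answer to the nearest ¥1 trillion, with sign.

The transfer change shifts disposable income by −¥567 trillion, so first-round consumption changes by c·ΔTR = 0.91 × (−¥567 trillion) = −¥515.97 trillion.
Expenditure multiplier = 1/(1 − MPC) = 1/(1 − 0.91) = 1/0.09 ≈ 11.111.
The transfer multiplier is c × k ≈ 10.111, so ΔY = k × (c·ΔTR) = (−¥515.97 trillion) / 0.09 = −¥5,733 trillion.

−¥5,733 trillion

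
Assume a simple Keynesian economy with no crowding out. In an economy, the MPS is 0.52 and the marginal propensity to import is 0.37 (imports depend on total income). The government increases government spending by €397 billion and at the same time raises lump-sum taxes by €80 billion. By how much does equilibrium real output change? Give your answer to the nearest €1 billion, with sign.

+€403 billion

MPC = 1 − MPS = 1 − 0.52 = 0.48.
Expenditure multiplier = 1/(1 − c + m) = 1/(1 − 0.48 + 0.37) = 1/0.89 ≈ 1.124.
ΔG contributes k·ΔG = (+€397 billion) / 0.89 ≈ +€446.1 billion.
ΔT of +€80 billion changes first-round spending by −c·ΔT = −€38.4 billion, contributing k·(−c·ΔT) = (−€38.4 billion) / 0.89 ≈ −€43.1 billion.
Net ΔY = k(ΔG − c·ΔT) = (+€358.6 billion) / 0.89 ≈ +€403 billion.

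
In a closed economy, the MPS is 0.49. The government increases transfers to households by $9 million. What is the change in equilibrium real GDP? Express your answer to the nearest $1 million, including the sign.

+$9 million

MPC = 1 − MPS = 1 − 0.49 = 0.51.
The transfer change shifts disposable income by +$9 million, so first-round consumption changes by c·ΔTR = 0.51 × (+$9 million) = +$4.59 million.
Expenditure multiplier = 1/(1 − MPC) = 1/(1 − 0.51) = 1/0.49 ≈ 2.041.
The transfer multiplier is c × k ≈ 1.041, so ΔY = k × (c·ΔTR) = (+$4.59 million) / 0.49 ≈ +$9 million.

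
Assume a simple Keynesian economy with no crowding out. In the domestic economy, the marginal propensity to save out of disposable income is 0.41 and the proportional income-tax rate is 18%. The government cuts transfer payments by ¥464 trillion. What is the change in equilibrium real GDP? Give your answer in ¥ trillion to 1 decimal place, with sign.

MPC = 1 − MPS = 1 − 0.41 = 0.59.
The transfer change shifts disposable income by −¥464 trillion, so first-round consumption changes by c·ΔTR = 0.59 × (−¥464 trillion) = −¥273.76 trillion.
Expenditure multiplier = 1/(1 − c(1−t)) = 1/(1 − 0.59×0.82) = 1/0.5162 ≈ 1.937.
The transfer multiplier is c × k ≈ 1.143, so ΔY = k × (c·ΔTR) = (−¥273.76 trillion) / 0.5162 ≈ −¥530.3 trillion.

−¥530.3 trillion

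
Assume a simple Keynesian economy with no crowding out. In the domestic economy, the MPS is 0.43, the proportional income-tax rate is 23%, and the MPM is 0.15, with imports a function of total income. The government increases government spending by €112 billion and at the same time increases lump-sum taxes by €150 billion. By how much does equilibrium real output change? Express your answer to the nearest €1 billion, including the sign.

MPC = 1 − MPS = 1 − 0.43 = 0.57.
Expenditure multiplier = 1/(1 − c(1−t) + m) = 1/(1 − 0.57×0.77 + 0.15) = 1/0.7111 ≈ 1.406.
ΔG contributes k·ΔG = (+€112 billion) / 0.7111 ≈ +€157.5 billion.
ΔT of +€150 billion changes first-round spending by −c·ΔT = −€85.5 billion, contributing k·(−c·ΔT) = (−€85.5 billion) / 0.7111 ≈ −€120.2 billion.
Net ΔY = k(ΔG − c·ΔT) = (+€26.5 billion) / 0.7111 ≈ +€37 billion.

+€37 billion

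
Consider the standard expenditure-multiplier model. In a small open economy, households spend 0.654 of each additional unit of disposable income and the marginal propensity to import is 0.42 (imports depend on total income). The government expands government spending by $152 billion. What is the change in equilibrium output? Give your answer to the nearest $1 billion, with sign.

Expenditure multiplier = 1/(1 − c + m) = 1/(1 − 0.654 + 0.42) = 1/0.766 ≈ 1.305.
ΔY = k × ΔG = (+$152 billion) / 0.766 ≈ +$198 billion.

+$198 billion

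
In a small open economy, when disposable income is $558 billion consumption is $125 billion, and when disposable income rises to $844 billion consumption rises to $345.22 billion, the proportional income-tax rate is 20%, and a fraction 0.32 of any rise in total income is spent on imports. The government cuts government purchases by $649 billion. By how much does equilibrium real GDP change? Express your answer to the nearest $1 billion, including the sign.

MPC = ΔC/ΔYd = (345.22 − 125)/(844 − 558) = 220.22/286 = 0.77.
Government-spending multiplier = 1/(1 − c(1−t) + m) = 1/(1 − 0.77×0.8 + 0.32) = 1/0.704 ≈ 1.42.
ΔY = k × ΔG = (−$649 billion) / 0.704 ≈ −$922 billion.

−$922 billion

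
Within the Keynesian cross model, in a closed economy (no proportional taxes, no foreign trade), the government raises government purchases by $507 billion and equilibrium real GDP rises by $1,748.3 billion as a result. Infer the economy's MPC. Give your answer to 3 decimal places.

Implied spending multiplier k = ΔY/ΔG = 1,748.3/507 ≈ 3.4483.
Since k = 1/(1 − MPC), MPC = 1 − 1/k = 1 − ΔG/ΔY = 1 − 507/1,748.3 ≈ 0.710.

0.710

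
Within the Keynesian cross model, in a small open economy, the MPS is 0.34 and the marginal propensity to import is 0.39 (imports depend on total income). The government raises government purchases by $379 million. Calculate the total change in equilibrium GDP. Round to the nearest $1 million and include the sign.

MPC = 1 − MPS = 1 − 0.34 = 0.66.
Government-spending multiplier = 1/(1 − c + m) = 1/(1 − 0.66 + 0.39) = 1/0.73 ≈ 1.37.
ΔY = k × ΔG = (+$379 million) / 0.73 ≈ +$519 million.

+$519 million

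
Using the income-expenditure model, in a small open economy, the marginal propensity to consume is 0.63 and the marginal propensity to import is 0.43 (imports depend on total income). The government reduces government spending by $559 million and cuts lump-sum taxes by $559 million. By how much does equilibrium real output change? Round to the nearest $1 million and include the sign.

−$259 million

Expenditure multiplier = 1/(1 − c + m) = 1/(1 − 0.63 + 0.43) = 1/0.8 = 1.25.
ΔG contributes k·ΔG = (−$559 million) / 0.8 ≈ −$698.8 million.
ΔT of −$559 million changes first-round spending by −c·ΔT = +$352.17 million, contributing k·(−c·ΔT) = (+$352.17 million) / 0.8 ≈ +$440.2 million.
Net ΔY = k(ΔG − c·ΔT) = (−$206.83 million) / 0.8 ≈ −$259 million.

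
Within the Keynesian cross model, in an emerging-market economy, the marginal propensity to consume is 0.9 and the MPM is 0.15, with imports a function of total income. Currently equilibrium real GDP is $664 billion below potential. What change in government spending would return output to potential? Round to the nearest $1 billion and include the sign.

Spending multiplier = 1/(1 − c + m) = 1/(1 − 0.9 + 0.15) = 1/0.25 = 4.
Need ΔY = +$664 billion, so ΔG = ΔY/k = (+$664 billion) × 0.25 = +$166 billion.
The government should increase government spending by $166 billion.

+$166 billion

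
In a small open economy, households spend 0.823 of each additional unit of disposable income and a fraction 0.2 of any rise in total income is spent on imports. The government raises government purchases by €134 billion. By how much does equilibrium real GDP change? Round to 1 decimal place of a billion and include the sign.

+€355.4 billion

Spending multiplier = 1/(1 − c + m) = 1/(1 − 0.823 + 0.2) = 1/0.377 ≈ 2.653.
ΔY = k × ΔG = (+€134 billion) / 0.377 ≈ +€355.4 billion.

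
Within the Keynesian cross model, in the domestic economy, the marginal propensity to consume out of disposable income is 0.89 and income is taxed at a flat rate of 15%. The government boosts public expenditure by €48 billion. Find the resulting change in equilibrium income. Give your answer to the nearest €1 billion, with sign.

+€197 billion

Spending multiplier = 1/(1 − c(1−t)) = 1/(1 − 0.89×0.85) = 1/0.2435 ≈ 4.107.
ΔY = k × ΔG = (+€48 billion) / 0.2435 ≈ +€197 billion.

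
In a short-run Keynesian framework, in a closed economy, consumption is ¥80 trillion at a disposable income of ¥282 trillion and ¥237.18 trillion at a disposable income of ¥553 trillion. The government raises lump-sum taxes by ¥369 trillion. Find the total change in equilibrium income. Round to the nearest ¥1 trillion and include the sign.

MPC = ΔC/ΔYd = (237.18 − 80)/(553 − 282) = 157.18/271 = 0.58.
A lump-sum tax change of +¥369 trillion shifts disposable income by −¥369 trillion; first-round consumption changes by −c × ΔT = −0.58 × (+¥369 trillion) = −¥214.02 trillion.
Expenditure multiplier = 1/(1 − MPC) = 1/(1 − 0.58) = 1/0.42 ≈ 2.381.
The tax multiplier is −c × k ≈ −1.381, so ΔY = k × (−c·ΔT) = (−¥214.02 trillion) / 0.42 ≈ −¥510 trillion.

−¥510 trillion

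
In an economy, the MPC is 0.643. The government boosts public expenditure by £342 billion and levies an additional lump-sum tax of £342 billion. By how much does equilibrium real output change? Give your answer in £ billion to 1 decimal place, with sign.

Expenditure multiplier = 1/(1 − MPC) = 1/(1 − 0.643) = 1/0.357 ≈ 2.801.
ΔG contributes k·ΔG = (+£342 billion) / 0.357 ≈ +£958 billion.
ΔT of +£342 billion changes first-round spending by −c·ΔT = −£219.906 billion, contributing k·(−c·ΔT) = (−£219.906 billion) / 0.357 ≈ −£616 billion.
With ΔG = ΔT and no other leakages, the balanced-budget multiplier is 1, so ΔY = ΔG = +£342 billion.

+£342.0 billion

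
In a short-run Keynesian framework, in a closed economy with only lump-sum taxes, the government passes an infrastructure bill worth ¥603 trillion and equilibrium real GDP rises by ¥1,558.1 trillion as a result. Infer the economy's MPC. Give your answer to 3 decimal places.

0.613

Implied spending multiplier k = ΔY/ΔG = 1,558.1/603 ≈ 2.5839.
Since k = 1/(1 − MPC), MPC = 1 − 1/k = 1 − ΔG/ΔY = 1 − 603/1,558.1 ≈ 0.613.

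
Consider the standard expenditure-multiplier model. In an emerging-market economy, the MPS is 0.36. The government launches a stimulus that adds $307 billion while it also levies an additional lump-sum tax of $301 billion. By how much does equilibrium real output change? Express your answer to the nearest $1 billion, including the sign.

MPC = 1 − MPS = 1 − 0.36 = 0.64.
Expenditure multiplier = 1/(1 − MPC) = 1/(1 − 0.64) = 1/0.36 ≈ 2.778.
ΔG contributes k·ΔG = (+$307 billion) / 0.36 ≈ +$852.8 billion.
ΔT of +$301 billion changes first-round spending by −c·ΔT = −$192.64 billion, contributing k·(−c·ΔT) = (−$192.64 billion) / 0.36 ≈ −$535.1 billion.
Net ΔY = k(ΔG − c·ΔT) = (+$114.36 billion) / 0.36 ≈ +$318 billion.

+$318 billion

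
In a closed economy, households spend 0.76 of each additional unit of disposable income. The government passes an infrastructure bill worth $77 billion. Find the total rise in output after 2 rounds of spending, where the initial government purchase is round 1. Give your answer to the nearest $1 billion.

$136 billion

Round 1 adds ΔG = $77 billion; each later round is MPC = 0.76 times the previous.
After 2 rounds: 77 + 58.52 = ΔG·(1 − c^2)/(1 − c) = 77 × (1 − 0.5776)/0.24 ≈ $136 billion.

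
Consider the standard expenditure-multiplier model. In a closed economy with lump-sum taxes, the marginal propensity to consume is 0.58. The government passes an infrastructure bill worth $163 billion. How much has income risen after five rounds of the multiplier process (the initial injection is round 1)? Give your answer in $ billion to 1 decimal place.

$362.6 billion

Round 1 adds ΔG = $163 billion; each later round is MPC = 0.58 times the previous.
After 5 rounds: 163 + 94.54 + 54.8332 + 31.803256 + 18.44588848 = ΔG·(1 − c^5)/(1 − c) = 163 × (1 − 0.0656356768)/0.42 ≈ $362.6 billion.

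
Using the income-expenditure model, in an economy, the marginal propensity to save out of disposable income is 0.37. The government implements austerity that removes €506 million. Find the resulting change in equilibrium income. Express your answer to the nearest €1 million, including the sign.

MPC = 1 − MPS = 1 − 0.37 = 0.63.
Government-spending multiplier = 1/(1 − MPC) = 1/(1 − 0.63) = 1/0.37 ≈ 2.703.
ΔY = k × ΔG = (−€506 million) / 0.37 ≈ −€1,368 million.

−€1,368 million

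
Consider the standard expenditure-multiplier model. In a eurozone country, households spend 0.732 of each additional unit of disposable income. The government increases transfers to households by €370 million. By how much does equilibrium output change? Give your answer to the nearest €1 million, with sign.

The transfer change shifts disposable income by +€370 million, so first-round consumption changes by c·ΔTR = 0.732 × (+€370 million) = +€270.84 million.
Expenditure multiplier = 1/(1 − MPC) = 1/(1 − 0.732) = 1/0.268 ≈ 3.731.
The transfer multiplier is c × k ≈ 2.731, so ΔY = k × (c·ΔTR) = (+€270.84 million) / 0.268 ≈ +€1,011 million.

+€1,011 million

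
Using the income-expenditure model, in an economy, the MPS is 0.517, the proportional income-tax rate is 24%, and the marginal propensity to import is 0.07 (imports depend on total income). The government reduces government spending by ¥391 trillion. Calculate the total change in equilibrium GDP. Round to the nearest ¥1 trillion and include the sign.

−¥556 trillion

MPC = 1 − MPS = 1 − 0.517 = 0.483.
Government-spending multiplier = 1/(1 − c(1−t) + m) = 1/(1 − 0.483×0.76 + 0.07) = 1/0.70292 ≈ 1.423.
ΔY = k × ΔG = (−¥391 trillion) / 0.70292 ≈ −¥556 trillion.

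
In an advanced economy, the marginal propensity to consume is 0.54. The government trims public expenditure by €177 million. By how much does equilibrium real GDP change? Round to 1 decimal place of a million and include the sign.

Expenditure multiplier = 1/(1 − MPC) = 1/(1 − 0.54) = 1/0.46 ≈ 2.174.
ΔY = k × ΔG = (−€177 million) / 0.46 ≈ −€384.8 million.

−€384.8 million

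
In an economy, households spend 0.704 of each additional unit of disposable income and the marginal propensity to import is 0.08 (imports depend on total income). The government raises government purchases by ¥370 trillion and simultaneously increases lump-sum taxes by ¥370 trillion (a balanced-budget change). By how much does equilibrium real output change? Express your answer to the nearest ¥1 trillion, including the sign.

+¥291 trillion

Expenditure multiplier = 1/(1 − c + m) = 1/(1 − 0.704 + 0.08) = 1/0.376 ≈ 2.66.
ΔG contributes k·ΔG = (+¥370 trillion) / 0.376 ≈ +¥984 trillion.
ΔT of +¥370 trillion changes first-round spending by −c·ΔT = −¥260.48 trillion, contributing k·(−c·ΔT) = (−¥260.48 trillion) / 0.376 ≈ −¥692.8 trillion.
Net ΔY = k(ΔG − c·ΔT) = (+¥109.52 trillion) / 0.376 ≈ +¥291 trillion.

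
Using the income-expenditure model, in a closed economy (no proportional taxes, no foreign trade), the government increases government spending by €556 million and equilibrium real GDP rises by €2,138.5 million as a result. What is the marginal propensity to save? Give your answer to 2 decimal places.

Implied spending multiplier k = ΔY/ΔG = 2,138.5/556 ≈ 3.8462.
Since k = 1/(1 − MPC), MPC = 1 − 1/k = 1 − ΔG/ΔY = 1 − 556/2,138.5 ≈ 0.74.
MPS = 1 − MPC = 0.26.

0.26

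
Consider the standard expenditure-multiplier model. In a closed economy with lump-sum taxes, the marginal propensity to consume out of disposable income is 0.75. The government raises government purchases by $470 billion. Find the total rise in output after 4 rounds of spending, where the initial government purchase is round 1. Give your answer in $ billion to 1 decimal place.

$1,285.2 billion

Round 1 adds ΔG = $470 billion; each later round is MPC = 0.75 times the previous.
After 4 rounds: 470 + 352.5 + 264.375 + 198.28125 = ΔG·(1 − c^4)/(1 − c) = 470 × (1 − 0.31640625)/0.25 ≈ $1,285.2 billion.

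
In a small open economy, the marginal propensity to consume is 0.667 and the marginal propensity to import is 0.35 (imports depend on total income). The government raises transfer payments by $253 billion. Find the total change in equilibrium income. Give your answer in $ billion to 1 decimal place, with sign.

The transfer change shifts disposable income by +$253 billion, so first-round consumption changes by c·ΔTR = 0.667 × (+$253 billion) = +$168.751 billion.
Expenditure multiplier = 1/(1 − c + m) = 1/(1 − 0.667 + 0.35) = 1/0.683 ≈ 1.464.
The transfer multiplier is c × k ≈ 0.977, so ΔY = k × (c·ΔTR) = (+$168.751 billion) / 0.683 ≈ +$247.1 billion.

+$247.1 billion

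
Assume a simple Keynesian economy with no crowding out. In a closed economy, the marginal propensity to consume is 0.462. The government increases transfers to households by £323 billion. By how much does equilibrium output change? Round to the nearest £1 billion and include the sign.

The transfer change shifts disposable income by +£323 billion, so first-round consumption changes by c·ΔTR = 0.462 × (+£323 billion) = +£149.226 billion.
Expenditure multiplier = 1/(1 − MPC) = 1/(1 − 0.462) = 1/0.538 ≈ 1.859.
The transfer multiplier is c × k ≈ 0.859, so ΔY = k × (c·ΔTR) = (+£149.226 billion) / 0.538 ≈ +£277 billion.

+£277 billion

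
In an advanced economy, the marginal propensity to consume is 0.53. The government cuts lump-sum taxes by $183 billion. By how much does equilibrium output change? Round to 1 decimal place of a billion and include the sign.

+$206.4 billion

A lump-sum tax change of −$183 billion shifts disposable income by +$183 billion; first-round consumption changes by −c × ΔT = −0.53 × (−$183 billion) = +$96.99 billion.
Expenditure multiplier = 1/(1 − MPC) = 1/(1 − 0.53) = 1/0.47 ≈ 2.128.
The tax multiplier is −c × k ≈ −1.128, so ΔY = k × (−c·ΔT) = (+$96.99 billion) / 0.47 ≈ +$206.4 billion.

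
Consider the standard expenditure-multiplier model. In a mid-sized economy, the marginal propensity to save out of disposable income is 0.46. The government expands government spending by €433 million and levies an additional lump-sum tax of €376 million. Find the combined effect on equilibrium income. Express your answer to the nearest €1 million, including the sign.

MPC = 1 − MPS = 1 − 0.46 = 0.54.
Expenditure multiplier = 1/(1 − MPC) = 1/(1 − 0.54) = 1/0.46 ≈ 2.174.
ΔG contributes k·ΔG = (+€433 million) / 0.46 ≈ +€941.3 million.
ΔT of +€376 million changes first-round spending by −c·ΔT = −€203.04 million, contributing k·(−c·ΔT) = (−€203.04 million) / 0.46 ≈ −€441.4 million.
Net ΔY = k(ΔG − c·ΔT) = (+€229.96 million) / 0.46 ≈ +€500 million.

+€500 million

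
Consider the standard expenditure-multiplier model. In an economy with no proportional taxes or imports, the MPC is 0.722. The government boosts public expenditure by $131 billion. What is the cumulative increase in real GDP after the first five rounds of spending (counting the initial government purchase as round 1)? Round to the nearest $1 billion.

Round 1 adds ΔG = $131 billion; each later round is MPC = 0.722 times the previous.
After 5 rounds: 131 + 94.582 + 68.288204 + 49.304083288 + 35.597548133936 = ΔG·(1 − c^5)/(1 − c) = 131 × (1 − 0.196194120249632)/0.278 ≈ $379 billion.

$379 billion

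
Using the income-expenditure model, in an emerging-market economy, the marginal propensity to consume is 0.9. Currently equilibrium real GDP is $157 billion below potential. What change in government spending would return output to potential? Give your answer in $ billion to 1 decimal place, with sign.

+$15.7 billion

Spending multiplier = 1/(1 − MPC) = 1/(1 − 0.9) = 1/0.1 = 10.
Need ΔY = +$157 billion, so ΔG = ΔY/k = (+$157 billion) × 0.1 = +$15.7 billion.
The government should increase government spending by $15.7 billion.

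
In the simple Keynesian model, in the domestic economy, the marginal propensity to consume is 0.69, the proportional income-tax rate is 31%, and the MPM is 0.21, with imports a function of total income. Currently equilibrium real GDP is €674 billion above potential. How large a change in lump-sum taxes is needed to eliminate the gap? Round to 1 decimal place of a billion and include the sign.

Spending multiplier = 1/(1 − c(1−t) + m) = 1/(1 − 0.69×0.69 + 0.21) = 1/0.7339 ≈ 1.363.
Tax multiplier = −c·k = −0.69/0.7339 ≈ −0.94. Need ΔY = −€674 billion, so ΔT = ΔY/(−c·k) = −(−€674 billion) × 0.7339 / 0.69 ≈ +€716.9 billion.
The government should raise lump-sum taxes by €716.9 billion.

+€716.9 billion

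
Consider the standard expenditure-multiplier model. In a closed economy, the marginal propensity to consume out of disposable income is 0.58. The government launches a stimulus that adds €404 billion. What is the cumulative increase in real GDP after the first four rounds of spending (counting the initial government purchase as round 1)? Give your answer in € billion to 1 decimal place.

Round 1 adds ΔG = €404 billion; each later round is MPC = 0.58 times the previous.
After 4 rounds: 404 + 234.32 + 135.9056 + 78.825248 = ΔG·(1 − c^4)/(1 − c) = 404 × (1 − 0.11316496)/0.42 ≈ €853.1 billion.

€853.1 billion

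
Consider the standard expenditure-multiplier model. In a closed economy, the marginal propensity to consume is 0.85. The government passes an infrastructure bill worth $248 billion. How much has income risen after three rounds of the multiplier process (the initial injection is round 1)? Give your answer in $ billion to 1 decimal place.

Round 1 adds ΔG = $248 billion; each later round is MPC = 0.85 times the previous.
After 3 rounds: 248 + 210.8 + 179.18 = ΔG·(1 − c^3)/(1 − c) = 248 × (1 − 0.614125)/0.15 ≈ $638 billion.

$638.0 billion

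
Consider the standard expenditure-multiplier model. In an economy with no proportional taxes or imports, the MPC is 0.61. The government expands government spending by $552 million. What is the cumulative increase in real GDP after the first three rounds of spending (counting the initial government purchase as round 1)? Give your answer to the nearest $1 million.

Round 1 adds ΔG = $552 million; each later round is MPC = 0.61 times the previous.
After 3 rounds: 552 + 336.72 + 205.3992 = ΔG·(1 − c^3)/(1 − c) = 552 × (1 − 0.226981)/0.39 ≈ $1,094 million.

$1,094 million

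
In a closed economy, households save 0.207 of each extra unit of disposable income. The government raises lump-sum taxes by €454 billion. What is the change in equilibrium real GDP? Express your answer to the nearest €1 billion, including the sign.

MPC = 1 − MPS = 1 − 0.207 = 0.793.
A lump-sum tax change of +€454 billion shifts disposable income by −€454 billion; first-round consumption changes by −c × ΔT = −0.793 × (+€454 billion) = −€360.022 billion.
Expenditure multiplier = 1/(1 − MPC) = 1/(1 − 0.793) = 1/0.207 ≈ 4.831.
The tax multiplier is −c × k ≈ −3.831, so ΔY = k × (−c·ΔT) = (−€360.022 billion) / 0.207 ≈ −€1,739 billion.

−€1,739 billion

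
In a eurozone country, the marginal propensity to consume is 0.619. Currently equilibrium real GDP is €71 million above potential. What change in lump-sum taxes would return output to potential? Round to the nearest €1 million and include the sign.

Spending multiplier = 1/(1 − MPC) = 1/(1 − 0.619) = 1/0.381 ≈ 2.625.
Tax multiplier = −c·k = −0.619/0.381 ≈ −1.625. Need ΔY = −€71 million, so ΔT = ΔY/(−c·k) = −(−€71 million) × 0.381 / 0.619 ≈ +€44 million.
The government should raise lump-sum taxes by €44 million.

+€44 million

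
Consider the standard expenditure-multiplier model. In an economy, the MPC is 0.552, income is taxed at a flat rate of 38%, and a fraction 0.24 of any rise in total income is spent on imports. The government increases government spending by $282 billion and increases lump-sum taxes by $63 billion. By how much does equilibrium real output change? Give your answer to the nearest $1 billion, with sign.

+$275 billion

Expenditure multiplier = 1/(1 − c(1−t) + m) = 1/(1 − 0.552×0.62 + 0.24) = 1/0.89776 ≈ 1.114.
ΔG contributes k·ΔG = (+$282 billion) / 0.89776 ≈ +$314.1 billion.
ΔT of +$63 billion changes first-round spending by −c·ΔT = −$34.776 billion, contributing k·(−c·ΔT) = (−$34.776 billion) / 0.89776 ≈ −$38.7 billion.
Net ΔY = k(ΔG − c·ΔT) = (+$247.224 billion) / 0.89776 ≈ +$275 billion.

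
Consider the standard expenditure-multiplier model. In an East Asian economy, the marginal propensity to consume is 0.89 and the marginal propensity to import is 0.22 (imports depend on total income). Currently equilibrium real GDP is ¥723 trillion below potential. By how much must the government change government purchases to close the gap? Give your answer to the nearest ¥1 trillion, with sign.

Spending multiplier = 1/(1 − c + m) = 1/(1 − 0.89 + 0.22) = 1/0.33 ≈ 3.03.
Need ΔY = +¥723 trillion, so ΔG = ΔY/k = (+¥723 trillion) × 0.33 ≈ +¥239 trillion.
The government should increase government purchases by ¥239 trillion.

+¥239 trillion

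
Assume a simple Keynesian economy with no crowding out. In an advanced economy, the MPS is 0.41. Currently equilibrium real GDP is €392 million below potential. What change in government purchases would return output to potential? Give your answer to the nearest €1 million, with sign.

+€161 million

MPC = 1 − MPS = 1 − 0.41 = 0.59.
Spending multiplier = 1/(1 − MPC) = 1/(1 − 0.59) = 1/0.41 ≈ 2.439.
Need ΔY = +€392 million, so ΔG = ΔY/k = (+€392 million) × 0.41 ≈ +€161 million.
The government should increase government purchases by €161 million.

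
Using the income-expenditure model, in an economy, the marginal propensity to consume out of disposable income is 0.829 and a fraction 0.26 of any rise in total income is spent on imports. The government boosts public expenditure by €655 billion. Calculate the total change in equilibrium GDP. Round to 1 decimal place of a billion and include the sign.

Government-spending multiplier = 1/(1 − c + m) = 1/(1 − 0.829 + 0.26) = 1/0.431 ≈ 2.32.
ΔY = k × ΔG = (+€655 billion) / 0.431 ≈ +€1,519.7 billion.

+€1,519.7 billion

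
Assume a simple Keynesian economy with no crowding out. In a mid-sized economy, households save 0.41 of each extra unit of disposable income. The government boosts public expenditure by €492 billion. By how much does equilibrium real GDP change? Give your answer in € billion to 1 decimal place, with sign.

MPC = 1 − MPS = 1 − 0.41 = 0.59.
Government-spending multiplier = 1/(1 − MPC) = 1/(1 − 0.59) = 1/0.41 ≈ 2.439.
ΔY = k × ΔG = (+€492 billion) / 0.41 = +€1,200 billion.

+€1,200.0 billion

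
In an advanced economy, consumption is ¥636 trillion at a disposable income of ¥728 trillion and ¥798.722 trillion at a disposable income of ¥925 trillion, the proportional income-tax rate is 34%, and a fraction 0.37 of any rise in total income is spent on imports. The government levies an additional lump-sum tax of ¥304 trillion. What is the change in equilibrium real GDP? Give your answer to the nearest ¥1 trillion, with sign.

MPC = ΔC/ΔYd = (798.722 − 636)/(925 − 728) = 162.722/197 = 0.826.
A lump-sum tax change of +¥304 trillion shifts disposable income by −¥304 trillion; first-round consumption changes by −c × ΔT = −0.826 × (+¥304 trillion) = −¥251.104 trillion.
Expenditure multiplier = 1/(1 − c(1−t) + m) = 1/(1 − 0.826×0.66 + 0.37) = 1/0.82484 ≈ 1.212.
The tax multiplier is −c × k ≈ −1.001, so ΔY = k × (−c·ΔT) = (−¥251.104 trillion) / 0.82484 ≈ −¥304 trillion.

−¥304 trillion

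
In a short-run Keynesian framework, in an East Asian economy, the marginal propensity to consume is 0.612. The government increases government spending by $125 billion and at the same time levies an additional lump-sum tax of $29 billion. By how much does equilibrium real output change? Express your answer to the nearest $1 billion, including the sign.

+$276 billion

Expenditure multiplier = 1/(1 − MPC) = 1/(1 − 0.612) = 1/0.388 ≈ 2.577.
ΔG contributes k·ΔG = (+$125 billion) / 0.388 ≈ +$322.2 billion.
ΔT of +$29 billion changes first-round spending by −c·ΔT = −$17.748 billion, contributing k·(−c·ΔT) = (−$17.748 billion) / 0.388 ≈ −$45.7 billion.
Net ΔY = k(ΔG − c·ΔT) = (+$107.252 billion) / 0.388 ≈ +$276 billion.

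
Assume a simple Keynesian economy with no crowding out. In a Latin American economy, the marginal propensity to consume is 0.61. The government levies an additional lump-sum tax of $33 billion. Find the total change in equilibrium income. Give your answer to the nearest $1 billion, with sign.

A lump-sum tax change of +$33 billion shifts disposable income by −$33 billion; first-round consumption changes by −c × ΔT = −0.61 × (+$33 billion) = −$20.13 billion.
Expenditure multiplier = 1/(1 − MPC) = 1/(1 − 0.61) = 1/0.39 ≈ 2.564.
The tax multiplier is −c × k ≈ −1.564, so ΔY = k × (−c·ΔT) = (−$20.13 billion) / 0.39 ≈ −$52 billion.

−$52 billion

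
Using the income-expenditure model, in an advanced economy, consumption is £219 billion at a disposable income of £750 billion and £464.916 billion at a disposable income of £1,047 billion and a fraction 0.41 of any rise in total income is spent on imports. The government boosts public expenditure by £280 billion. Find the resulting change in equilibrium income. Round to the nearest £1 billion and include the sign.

+£481 billion

MPC = ΔC/ΔYd = (464.916 − 219)/(1,047 − 750) = 245.916/297 = 0.828.
Spending multiplier = 1/(1 − c + m) = 1/(1 − 0.828 + 0.41) = 1/0.582 ≈ 1.718.
ΔY = k × ΔG = (+£280 billion) / 0.582 ≈ +£481 billion.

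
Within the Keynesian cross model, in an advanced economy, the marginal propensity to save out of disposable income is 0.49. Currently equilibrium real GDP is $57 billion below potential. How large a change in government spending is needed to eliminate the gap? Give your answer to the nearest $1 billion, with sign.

+$28 billion

MPC = 1 − MPS = 1 − 0.49 = 0.51.
Spending multiplier = 1/(1 − MPC) = 1/(1 − 0.51) = 1/0.49 ≈ 2.041.
Need ΔY = +$57 billion, so ΔG = ΔY/k = (+$57 billion) × 0.49 ≈ +$28 billion.
The government should increase government spending by $28 billion.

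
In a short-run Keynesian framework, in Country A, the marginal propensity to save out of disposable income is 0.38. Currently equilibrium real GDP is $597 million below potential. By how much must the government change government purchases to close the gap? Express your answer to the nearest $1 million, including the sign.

+$227 million

MPC = 1 − MPS = 1 − 0.38 = 0.62.
Spending multiplier = 1/(1 − MPC) = 1/(1 − 0.62) = 1/0.38 ≈ 2.632.
Need ΔY = +$597 million, so ΔG = ΔY/k = (+$597 million) × 0.38 ≈ +$227 million.
The government should increase government purchases by $227 million.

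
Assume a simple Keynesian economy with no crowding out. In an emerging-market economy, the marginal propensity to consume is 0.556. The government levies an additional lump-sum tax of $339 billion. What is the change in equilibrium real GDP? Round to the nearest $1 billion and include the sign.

A lump-sum tax change of +$339 billion shifts disposable income by −$339 billion; first-round consumption changes by −c × ΔT = −0.556 × (+$339 billion) = −$188.484 billion.
Expenditure multiplier = 1/(1 − MPC) = 1/(1 − 0.556) = 1/0.444 ≈ 2.252.
The tax multiplier is −c × k ≈ −1.252, so ΔY = k × (−c·ΔT) = (−$188.484 billion) / 0.444 ≈ −$425 billion.

−$425 billion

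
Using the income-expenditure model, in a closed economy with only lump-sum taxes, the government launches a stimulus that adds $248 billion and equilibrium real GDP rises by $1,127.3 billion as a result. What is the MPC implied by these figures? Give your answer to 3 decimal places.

Implied spending multiplier k = ΔY/ΔG = 1,127.3/248 ≈ 4.5456.
Since k = 1/(1 − MPC), MPC = 1 − 1/k = 1 − ΔG/ΔY = 1 − 248/1,127.3 ≈ 0.780.

0.780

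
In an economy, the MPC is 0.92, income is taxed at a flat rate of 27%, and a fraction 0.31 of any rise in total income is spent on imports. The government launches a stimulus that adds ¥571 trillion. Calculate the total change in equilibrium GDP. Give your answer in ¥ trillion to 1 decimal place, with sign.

Government-spending multiplier = 1/(1 − c(1−t) + m) = 1/(1 − 0.92×0.73 + 0.31) = 1/0.6384 ≈ 1.566.
ΔY = k × ΔG = (+¥571 trillion) / 0.6384 ≈ +¥894.4 trillion.

+¥894.4 trillion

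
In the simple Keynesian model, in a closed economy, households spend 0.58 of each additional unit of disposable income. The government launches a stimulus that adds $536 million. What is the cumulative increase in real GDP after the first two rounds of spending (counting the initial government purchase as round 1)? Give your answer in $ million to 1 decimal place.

$846.9 million

Round 1 adds ΔG = $536 million; each later round is MPC = 0.58 times the previous.
After 2 rounds: 536 + 310.88 = ΔG·(1 − c^2)/(1 − c) = 536 × (1 − 0.3364)/0.42 ≈ $846.9 million.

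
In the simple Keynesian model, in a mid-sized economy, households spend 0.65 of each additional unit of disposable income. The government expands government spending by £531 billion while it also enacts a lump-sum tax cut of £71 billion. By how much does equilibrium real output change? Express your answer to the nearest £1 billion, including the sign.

Expenditure multiplier = 1/(1 − MPC) = 1/(1 − 0.65) = 1/0.35 ≈ 2.857.
ΔG contributes k·ΔG = (+£531 billion) / 0.35 ≈ +£1,517.1 billion.
ΔT of −£71 billion changes first-round spending by −c·ΔT = +£46.15 billion, contributing k·(−c·ΔT) = (+£46.15 billion) / 0.35 ≈ +£131.9 billion.
Net ΔY = k(ΔG − c·ΔT) = (+£577.15 billion) / 0.35 = +£1,649 billion.

+£1,649 billion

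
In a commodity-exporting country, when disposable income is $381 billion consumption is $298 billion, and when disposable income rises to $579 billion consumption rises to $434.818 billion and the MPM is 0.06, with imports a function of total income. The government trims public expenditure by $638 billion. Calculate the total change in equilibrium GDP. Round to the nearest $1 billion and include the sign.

−$1,729 billion

MPC = ΔC/ΔYd = (434.818 − 298)/(579 − 381) = 136.818/198 = 0.691.
Expenditure multiplier = 1/(1 − c + m) = 1/(1 − 0.691 + 0.06) = 1/0.369 ≈ 2.71.
ΔY = k × ΔG = (−$638 billion) / 0.369 ≈ −$1,729 billion.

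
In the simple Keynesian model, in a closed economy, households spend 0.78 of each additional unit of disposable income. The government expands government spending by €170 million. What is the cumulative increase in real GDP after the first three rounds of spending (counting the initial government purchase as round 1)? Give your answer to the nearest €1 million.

Round 1 adds ΔG = €170 million; each later round is MPC = 0.78 times the previous.
After 3 rounds: 170 + 132.6 + 103.428 = ΔG·(1 − c^3)/(1 − c) = 170 × (1 − 0.474552)/0.22 ≈ €406 million.

€406 million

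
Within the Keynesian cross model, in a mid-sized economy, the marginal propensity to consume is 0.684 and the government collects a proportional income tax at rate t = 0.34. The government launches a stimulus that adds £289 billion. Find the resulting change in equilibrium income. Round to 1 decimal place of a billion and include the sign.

Spending multiplier = 1/(1 − c(1−t)) = 1/(1 − 0.684×0.66) = 1/0.54856 ≈ 1.823.
ΔY = k × ΔG = (+£289 billion) / 0.54856 ≈ +£526.8 billion.

+£526.8 billion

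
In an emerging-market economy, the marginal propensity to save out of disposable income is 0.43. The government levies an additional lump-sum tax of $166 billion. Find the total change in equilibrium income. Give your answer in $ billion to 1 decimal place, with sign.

−$220.0 billion

MPC = 1 − MPS = 1 − 0.43 = 0.57.
A lump-sum tax change of +$166 billion shifts disposable income by −$166 billion; first-round consumption changes by −c × ΔT = −0.57 × (+$166 billion) = −$94.62 billion.
Expenditure multiplier = 1/(1 − MPC) = 1/(1 − 0.57) = 1/0.43 ≈ 2.326.
The tax multiplier is −c × k ≈ −1.326, so ΔY = k × (−c·ΔT) = (−$94.62 billion) / 0.43 ≈ −$220 billion.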